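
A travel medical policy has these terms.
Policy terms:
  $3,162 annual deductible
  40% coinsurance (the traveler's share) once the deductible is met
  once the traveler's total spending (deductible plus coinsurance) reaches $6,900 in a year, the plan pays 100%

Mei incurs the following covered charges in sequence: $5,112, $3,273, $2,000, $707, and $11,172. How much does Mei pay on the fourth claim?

#1 ($5,112): deductible takes $3,162, $1,950 remains; 40% of $1,950 = $780. Traveler owes $3,942 (running OOP $3,942).
#2 ($3,273): 40% coinsurance on $3,273 = $1,309.20. Traveler owes $1,309.20 (running OOP $5,251.20).
#3 ($2,000): 40% coinsurance on $2,000 = $800. Traveler pays $800; OOP now $6,051.20.
#4 ($707): 40% coinsurance on $707 = $282.80. Traveler pays $282.80; OOP now $6,334.

$282.80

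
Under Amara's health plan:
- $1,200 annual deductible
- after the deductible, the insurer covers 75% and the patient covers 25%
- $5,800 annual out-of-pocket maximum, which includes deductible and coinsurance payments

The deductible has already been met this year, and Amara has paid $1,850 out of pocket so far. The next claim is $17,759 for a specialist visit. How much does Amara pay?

The deductible is already satisfied, so the full bill goes to coinsurance.
Patient's 25% share of $17,759 is $4,439.75.
Year-to-date out-of-pocket would reach $1,850 + $4,439.75 = $6,289.75, above the $5,800 maximum, so the patient pays only $5,800 − $1,850 = $3,950.

$3,950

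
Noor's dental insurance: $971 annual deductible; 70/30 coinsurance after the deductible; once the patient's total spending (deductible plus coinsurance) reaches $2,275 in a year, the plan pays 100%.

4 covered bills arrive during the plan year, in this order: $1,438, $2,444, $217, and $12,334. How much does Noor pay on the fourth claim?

$365.60

Claim 1 ($1,438): $971 finishes the deductible; $467 goes to coinsurance; 30% of $467 = $140.10. Patient owes $1,111.10 (running OOP $1,111.10).
Claim 2 ($2,444): deductible already satisfied, so patient's share is 30% × $2,444 = $733.20. Patient owes $733.20 (running OOP $1,844.30).
Claim 3 ($217): deductible met; 30% of $217 = $65.10. Cost to patient: $65.10. OOP to date $1,909.40.
Claim 4 ($12,334): 30% coinsurance on $12,334 = $3,700.20. That would push OOP to $5,609.60, over the $2,275 cap, so patient pays $2,275 − $1,909.40 = $365.60.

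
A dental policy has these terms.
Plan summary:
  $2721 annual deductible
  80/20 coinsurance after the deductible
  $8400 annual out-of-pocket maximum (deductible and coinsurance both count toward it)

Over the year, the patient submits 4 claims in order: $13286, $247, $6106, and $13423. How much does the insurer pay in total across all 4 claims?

Claim 1 — $13286: deductible takes $2721, $10565 remains; patient's 20% is $2113. Patient owes $4834 (running OOP $4834). Insurer: $13286 − $4834 = $8452.
Claim 2 — $247: deductible met; 20% of $247 = $49.40. Patient owes $49.40 (running OOP $4883.40). Plan pays $247 − $49.40 = $197.60.
Claim 3 — $6106: deductible met; 20% of $6106 = $1221.20. Cost to patient: $1221.20. OOP to date $6104.60. Insurer: $6106 − $1221.20 = $4884.80.
Claim 4 — $13423: deductible already satisfied, so patient's share is 20% × $13423 = $2684.60. That would push OOP to $8789.20, over the $8400 cap, so patient pays $8400 − $6104.60 = $2295.40. Plan pays $13423 − $2295.40 = $11127.60.
Insurer total: $8452 + $197.60 + $4884.80 + $11127.60 = $24662.

$24662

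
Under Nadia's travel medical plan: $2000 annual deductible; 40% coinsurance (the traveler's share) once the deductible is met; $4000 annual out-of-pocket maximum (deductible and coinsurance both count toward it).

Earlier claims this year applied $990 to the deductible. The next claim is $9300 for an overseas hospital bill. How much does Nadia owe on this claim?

$3010

Remaining deductible: $2000 − $990 = $1010.
The remaining $8290 (= $9300 − $1010) moves to coinsurance.
Coinsurance: $8290 × 40% = $3316.
So the traveler owes $1010 + $3316 = $4326 before any cap.
That would bring total out-of-pocket to $5316, past the $4000 cap. The traveler is capped at $4000 − $990 = $3010 on this claim.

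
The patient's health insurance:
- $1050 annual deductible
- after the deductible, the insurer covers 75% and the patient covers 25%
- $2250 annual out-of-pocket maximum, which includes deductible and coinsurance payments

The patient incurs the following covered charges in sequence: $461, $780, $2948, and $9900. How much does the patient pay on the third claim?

$737

#1 ($461): fully absorbed by the deductible. Patient owes $461 (running OOP $461).
#2 ($780): $589 to deductible, leaving $191; patient's 25% is $47.75. Cost to patient: $636.75. OOP to date $1097.75.
#3 ($2948): deductible already satisfied, so patient's share is 25% × $2948 = $737. Cost to patient: $737. OOP to date $1834.75.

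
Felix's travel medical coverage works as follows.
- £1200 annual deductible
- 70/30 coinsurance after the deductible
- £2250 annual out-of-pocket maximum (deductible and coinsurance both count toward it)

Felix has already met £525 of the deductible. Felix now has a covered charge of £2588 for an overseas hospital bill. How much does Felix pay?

£1248.90

£525 of the £1200 deductible is already met, leaving £675.
The remaining £1913 (= £2588 − £675) moves to coinsurance.
Traveler's 30% share of £1913 is £573.90.
That puts the traveler's cost at £675 + £573.90 = £1248.90 before any cap.
Year-to-date out-of-pocket becomes £525 + £1248.90 = £1773.90, still under the £2250 maximum, so no cap applies.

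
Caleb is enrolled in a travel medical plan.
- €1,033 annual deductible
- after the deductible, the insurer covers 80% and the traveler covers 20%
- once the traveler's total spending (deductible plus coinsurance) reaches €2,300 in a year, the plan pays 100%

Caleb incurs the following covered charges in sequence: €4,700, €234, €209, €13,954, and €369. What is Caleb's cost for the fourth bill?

Claim 1 — €4,700: €1,033 finishes the deductible; €3,667 goes to coinsurance; coinsurance €3,667 × 20% = €733.40. Traveler pays €1,766.40; OOP now €1,766.40.
Claim 2 — €234: deductible met; 20% of €234 = €46.80. Cost to traveler: €46.80. OOP to date €1,813.20.
Claim 3 — €209: 20% coinsurance on €209 = €41.80. Cost to traveler: €41.80. OOP to date €1,855.
Claim 4 — €13,954: 20% coinsurance on €13,954 = €2,790.80. OOP would hit €4,645.80 > €2,300, so the cap limits the traveler to €2,300 − €1,855 = €445.

€445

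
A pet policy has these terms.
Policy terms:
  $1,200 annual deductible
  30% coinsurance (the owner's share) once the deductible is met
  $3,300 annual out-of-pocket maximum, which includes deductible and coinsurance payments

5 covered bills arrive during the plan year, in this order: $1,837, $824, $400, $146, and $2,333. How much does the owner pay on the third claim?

$120

Bill 1, $1,837: $1,200 finishes the deductible; $637 goes to coinsurance; owner's 30% is $191.10. Owner pays $1,391.10; OOP now $1,391.10.
Bill 2, $824: deductible met; 30% of $824 = $247.20. Owner pays $247.20; OOP now $1,638.30.
Bill 3, $400: deductible already satisfied, so owner's share is 30% × $400 = $120. Cost to owner: $120. OOP to date $1,758.30.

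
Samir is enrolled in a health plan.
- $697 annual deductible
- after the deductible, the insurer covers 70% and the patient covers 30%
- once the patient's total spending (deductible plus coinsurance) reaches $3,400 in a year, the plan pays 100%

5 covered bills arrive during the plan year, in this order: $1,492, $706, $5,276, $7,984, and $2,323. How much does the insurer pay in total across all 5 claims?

#1 ($1,492): deductible takes $697, $795 remains; coinsurance $795 × 30% = $238.50. Cost to patient: $935.50. OOP to date $935.50. Plan pays $1,492 − $935.50 = $556.50.
#2 ($706): 30% coinsurance on $706 = $211.80. Patient owes $211.80 (running OOP $1,147.30). Insurer: $706 − $211.80 = $494.20.
#3 ($5,276): 30% coinsurance on $5,276 = $1,582.80. Cost to patient: $1,582.80. OOP to date $2,730.10. Plan pays $5,276 − $1,582.80 = $3,693.20.
#4 ($7,984): deductible met; 30% of $7,984 = $2,395.20. Adding that to $2,730.10 gives $5,125.30, past the $3,400 cap; patient pays only $3,400 − $2,730.10 = $669.90. Plan pays $7,984 − $669.90 = $7,314.10.
#5 ($2,323): deductible met; 30% of $2,323 = $696.90. OOP would hit $4,096.90 > $3,400, so the cap limits the patient to $3,400 − $3,400 = $0. Insurer: $2,323 − $0 = $2,323.
Insurer total: $556.50 + $494.20 + $3,693.20 + $7,314.10 + $2,323 = $14,381.

$14,381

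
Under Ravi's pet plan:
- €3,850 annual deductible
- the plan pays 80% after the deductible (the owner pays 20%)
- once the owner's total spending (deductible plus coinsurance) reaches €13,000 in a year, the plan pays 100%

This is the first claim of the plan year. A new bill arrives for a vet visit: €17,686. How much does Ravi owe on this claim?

€6,617.20

Deductible not yet touched, so the first €3,850 of the bill goes to the deductible.
That leaves €17,686 − €3,850 = €13,836 for coinsurance.
Coinsurance: €13,836 × 20% = €2,767.20.
Owner responsibility before any cap: €3,850 + €2,767.20 = €6,617.20.
Total out-of-pocket so far would be €0 + €6,617.20 = €6,617.20, below the €13,000 cap — no reduction.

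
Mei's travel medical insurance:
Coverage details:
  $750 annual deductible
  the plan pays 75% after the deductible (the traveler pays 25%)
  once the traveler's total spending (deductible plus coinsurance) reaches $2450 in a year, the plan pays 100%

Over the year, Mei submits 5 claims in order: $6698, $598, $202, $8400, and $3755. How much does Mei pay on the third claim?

#1 ($6698): $750 finishes the deductible; $5948 goes to coinsurance; 25% of $5948 = $1487. Cost to traveler: $2237. OOP to date $2237.
#2 ($598): deductible already satisfied, so traveler's share is 25% × $598 = $149.50. Traveler pays $149.50; OOP now $2386.50.
#3 ($202): deductible already satisfied, so traveler's share is 25% × $202 = $50.50. Cost to traveler: $50.50. OOP to date $2437.

$50.50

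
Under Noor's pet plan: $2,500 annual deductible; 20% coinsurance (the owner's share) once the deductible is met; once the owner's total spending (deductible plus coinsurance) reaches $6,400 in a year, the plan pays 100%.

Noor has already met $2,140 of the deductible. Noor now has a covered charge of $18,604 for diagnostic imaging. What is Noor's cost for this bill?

$4,008.80

$2,140 of the $2,500 deductible is already met, leaving $360.
The remaining $18,244 (= $18,604 − $360) moves to coinsurance.
20% of $18,244 = $3,648.80 falls to the owner.
That puts the owner's cost at $360 + $3,648.80 = $4,008.80 before any cap.
Cumulative spending $2,140 + $4,008.80 = $6,148.80 stays under the $6,400 maximum.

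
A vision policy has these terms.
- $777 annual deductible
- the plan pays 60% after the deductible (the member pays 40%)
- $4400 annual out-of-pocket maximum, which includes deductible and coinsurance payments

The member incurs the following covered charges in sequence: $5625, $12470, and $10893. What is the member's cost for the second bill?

#1 ($5625): deductible takes $777, $4848 remains; coinsurance $4848 × 40% = $1939.20. Member owes $2716.20 (running OOP $2716.20).
#2 ($12470): deductible met; 40% of $12470 = $4988. That would push OOP to $7704.20, over the $4400 cap, so member pays $4400 − $2716.20 = $1683.80.

$1683.80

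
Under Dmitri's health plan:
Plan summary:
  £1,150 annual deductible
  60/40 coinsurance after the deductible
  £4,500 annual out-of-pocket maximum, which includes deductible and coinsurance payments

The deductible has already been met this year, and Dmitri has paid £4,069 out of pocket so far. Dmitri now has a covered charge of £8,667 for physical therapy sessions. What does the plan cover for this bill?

With the deductible met, the entire £8,667 is subject to coinsurance.
Patient's 40% share of £8,667 is £3,466.80.
Year-to-date out-of-pocket would reach £4,069 + £3,466.80 = £7,535.80, above the £4,500 maximum, so the patient pays only £4,500 − £4,069 = £431.
The plan picks up £8,667 − £431 = £8,236.

£8,236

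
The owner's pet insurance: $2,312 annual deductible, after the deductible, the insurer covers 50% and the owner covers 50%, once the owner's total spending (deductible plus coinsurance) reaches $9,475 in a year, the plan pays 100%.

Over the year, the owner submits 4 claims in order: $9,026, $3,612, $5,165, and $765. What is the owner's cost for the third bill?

$2,000

Bill 1, $9,026: $2,312 to deductible, leaving $6,714; owner's 50% is $3,357. Owner pays $5,669; OOP now $5,669.
Bill 2, $3,612: 50% coinsurance on $3,612 = $1,806. Cost to owner: $1,806. OOP to date $7,475.
Bill 3, $5,165: deductible already satisfied, so owner's share is 50% × $5,165 = $2,582.50. That would push OOP to $10,057.50, over the $9,475 cap, so owner pays $9,475 − $7,475 = $2,000.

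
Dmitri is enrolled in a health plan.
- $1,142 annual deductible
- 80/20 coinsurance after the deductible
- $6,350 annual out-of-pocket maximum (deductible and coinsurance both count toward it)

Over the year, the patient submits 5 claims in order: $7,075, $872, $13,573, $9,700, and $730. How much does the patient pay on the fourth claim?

#1 ($7,075): deductible takes $1,142, $5,933 remains; 20% of $5,933 = $1,186.60. Cost to patient: $2,328.60. OOP to date $2,328.60.
#2 ($872): deductible already satisfied, so patient's share is 20% × $872 = $174.40. Patient pays $174.40; OOP now $2,503.
#3 ($13,573): deductible met; 20% of $13,573 = $2,714.60. Patient pays $2,714.60; OOP now $5,217.60.
#4 ($9,700): deductible met; 20% of $9,700 = $1,940. OOP would hit $7,157.60 > $6,350, so the cap limits the patient to $6,350 − $5,217.60 = $1,132.40.

$1,132.40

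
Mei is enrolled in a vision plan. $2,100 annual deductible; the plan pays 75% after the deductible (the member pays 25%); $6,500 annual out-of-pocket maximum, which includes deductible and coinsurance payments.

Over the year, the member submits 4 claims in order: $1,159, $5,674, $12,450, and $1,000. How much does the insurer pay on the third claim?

$9,337.50

Bill 1, $1,159: entire amount goes to the deductible. Cost to member: $1,159. OOP to date $1,159. Insurer: $1,159 − $1,159 = $0.
Bill 2, $5,674: $941 finishes the deductible; $4,733 goes to coinsurance; member's 25% is $1,183.25. Cost to member: $2,124.25. OOP to date $3,283.25. Insurer: $5,674 − $2,124.25 = $3,549.75.
Bill 3, $12,450: deductible already satisfied, so member's share is 25% × $12,450 = $3,112.50. Member pays $3,112.50; OOP now $6,395.75. Plan pays $12,450 − $3,112.50 = $9,337.50.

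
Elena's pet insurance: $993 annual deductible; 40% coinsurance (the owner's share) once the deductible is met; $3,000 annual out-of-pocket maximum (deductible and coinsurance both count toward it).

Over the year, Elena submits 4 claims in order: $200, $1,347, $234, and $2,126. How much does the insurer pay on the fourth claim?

#1 ($200): entire amount goes to the deductible. Owner pays $200; OOP now $200. Insurer: $200 − $200 = $0.
#2 ($1,347): deductible takes $793, $554 remains; owner's 40% is $221.60. Cost to owner: $1,014.60. OOP to date $1,214.60. Plan pays $1,347 − $1,014.60 = $332.40.
#3 ($234): deductible already satisfied, so owner's share is 40% × $234 = $93.60. Owner pays $93.60; OOP now $1,308.20. Insurer: $234 − $93.60 = $140.40.
#4 ($2,126): deductible already satisfied, so owner's share is 40% × $2,126 = $850.40. Owner pays $850.40; OOP now $2,158.60. Insurer: $2,126 − $850.40 = $1,275.60.

$1,275.60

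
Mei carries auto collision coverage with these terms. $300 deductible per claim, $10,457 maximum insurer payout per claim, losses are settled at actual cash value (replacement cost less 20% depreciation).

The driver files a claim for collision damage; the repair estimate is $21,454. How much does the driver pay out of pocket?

Depreciate 20%: the covered value is $21,454 × 0.8 = $17,163.20.
Less the $300 deductible: $17,163.20 − $300 = $16,863.20.
$16,863.20 exceeds the $10,457 limit, so the insurer pays the limit: $10,457.
Driver's share is the uncovered remainder: $21,454 − $10,457 = $10,997.

$10,997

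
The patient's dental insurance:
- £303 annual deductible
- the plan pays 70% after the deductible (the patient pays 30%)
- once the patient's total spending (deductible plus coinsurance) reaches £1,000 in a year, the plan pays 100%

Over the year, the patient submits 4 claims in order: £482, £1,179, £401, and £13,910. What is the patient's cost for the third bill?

£120.30

Claim 1 (£482): £303 finishes the deductible; £179 goes to coinsurance; 30% of £179 = £53.70. Patient owes £356.70 (running OOP £356.70).
Claim 2 (£1,179): deductible met; 30% of £1,179 = £353.70. Patient pays £353.70; OOP now £710.40.
Claim 3 (£401): deductible already satisfied, so patient's share is 30% × £401 = £120.30. Patient owes £120.30 (running OOP £830.70).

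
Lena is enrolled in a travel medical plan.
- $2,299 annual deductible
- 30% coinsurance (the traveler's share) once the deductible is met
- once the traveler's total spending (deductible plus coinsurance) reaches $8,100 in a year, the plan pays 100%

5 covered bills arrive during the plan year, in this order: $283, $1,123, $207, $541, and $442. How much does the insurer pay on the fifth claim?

$207.90

Claim 1 ($283): fully absorbed by the deductible. Traveler pays $283; OOP now $283. Insurer: $283 − $283 = $0.
Claim 2 ($1,123): all of it applies to the deductible. Traveler owes $1,123 (running OOP $1,406). Insurer: $1,123 − $1,123 = $0.
Claim 3 ($207): entire amount goes to the deductible. Cost to traveler: $207. OOP to date $1,613. Plan pays $207 − $207 = $0.
Claim 4 ($541): fully absorbed by the deductible. Traveler pays $541; OOP now $2,154. Insurer: $541 − $541 = $0.
Claim 5 ($442): deductible takes $145, $297 remains; coinsurance $297 × 30% = $89.10. Traveler owes $234.10 (running OOP $2,388.10). Plan pays $442 − $234.10 = $207.90.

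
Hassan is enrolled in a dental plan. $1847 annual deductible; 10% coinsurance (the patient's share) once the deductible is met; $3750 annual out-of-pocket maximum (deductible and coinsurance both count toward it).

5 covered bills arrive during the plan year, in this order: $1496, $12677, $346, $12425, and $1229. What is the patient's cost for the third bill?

$34.60

Claim 1 ($1496): entire amount goes to the deductible. Patient pays $1496; OOP now $1496.
Claim 2 ($12677): $351 to deductible, leaving $12326; coinsurance $12326 × 10% = $1232.60. Cost to patient: $1583.60. OOP to date $3079.60.
Claim 3 ($346): deductible met; 10% of $346 = $34.60. Patient pays $34.60; OOP now $3114.20.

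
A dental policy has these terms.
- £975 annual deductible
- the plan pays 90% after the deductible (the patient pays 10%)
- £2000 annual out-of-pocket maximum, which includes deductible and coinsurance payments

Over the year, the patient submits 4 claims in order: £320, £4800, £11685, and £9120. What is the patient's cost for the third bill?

Bill 1, £320: all of it applies to the deductible. Cost to patient: £320. OOP to date £320.
Bill 2, £4800: £655 to deductible, leaving £4145; 10% of £4145 = £414.50. Patient owes £1069.50 (running OOP £1389.50).
Bill 3, £11685: 10% coinsurance on £11685 = £1168.50. That would push OOP to £2558, over the £2000 cap, so patient pays £2000 − £1389.50 = £610.50.

£610.50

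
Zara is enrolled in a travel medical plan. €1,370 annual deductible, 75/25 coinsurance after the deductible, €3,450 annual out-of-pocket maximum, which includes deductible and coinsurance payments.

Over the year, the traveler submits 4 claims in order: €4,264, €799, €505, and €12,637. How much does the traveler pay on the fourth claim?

Claim 1 — €4,264: deductible takes €1,370, €2,894 remains; traveler's 25% is €723.50. Traveler pays €2,093.50; OOP now €2,093.50.
Claim 2 — €799: deductible met; 25% of €799 = €199.75. Traveler pays €199.75; OOP now €2,293.25.
Claim 3 — €505: deductible met; 25% of €505 = €126.25. Cost to traveler: €126.25. OOP to date €2,419.50.
Claim 4 — €12,637: 25% coinsurance on €12,637 = €3,159.25. OOP would hit €5,578.75 > €3,450, so the cap limits the traveler to €3,450 − €2,419.50 = €1,030.50.

€1,030.50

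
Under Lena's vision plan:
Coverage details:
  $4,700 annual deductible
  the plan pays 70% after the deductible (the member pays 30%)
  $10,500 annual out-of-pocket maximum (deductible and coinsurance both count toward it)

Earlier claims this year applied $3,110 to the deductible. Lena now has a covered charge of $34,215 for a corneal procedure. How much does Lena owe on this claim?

$7,390

$3,110 of the $4,700 deductible is already met, leaving $1,590.
After the $1,590 deductible portion, $34,215 − $1,590 = $32,625 is subject to coinsurance.
Coinsurance: $32,625 × 30% = $9,787.50.
That puts the member's cost at $1,590 + $9,787.50 = $11,377.50 before any cap.
That would bring total out-of-pocket to $14,487.50, past the $10,500 cap. The member is capped at $10,500 − $3,110 = $7,390 on this claim.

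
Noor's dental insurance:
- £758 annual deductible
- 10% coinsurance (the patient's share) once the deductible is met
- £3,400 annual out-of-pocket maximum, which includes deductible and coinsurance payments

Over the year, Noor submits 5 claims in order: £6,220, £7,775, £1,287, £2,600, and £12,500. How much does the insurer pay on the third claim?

£1,158.30

Bill 1, £6,220: deductible takes £758, £5,462 remains; coinsurance £5,462 × 10% = £546.20. Patient owes £1,304.20 (running OOP £1,304.20). Insurer: £6,220 − £1,304.20 = £4,915.80.
Bill 2, £7,775: deductible met; 10% of £7,775 = £777.50. Patient pays £777.50; OOP now £2,081.70. Plan pays £7,775 − £777.50 = £6,997.50.
Bill 3, £1,287: deductible met; 10% of £1,287 = £128.70. Patient owes £128.70 (running OOP £2,210.40). Plan pays £1,287 − £128.70 = £1,158.30.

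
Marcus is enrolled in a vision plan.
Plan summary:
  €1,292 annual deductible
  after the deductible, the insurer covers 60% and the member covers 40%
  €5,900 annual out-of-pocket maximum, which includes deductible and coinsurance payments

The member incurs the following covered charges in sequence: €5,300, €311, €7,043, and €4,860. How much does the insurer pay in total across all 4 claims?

€11,614

Claim 1 — €5,300: €1,292 to deductible, leaving €4,008; coinsurance €4,008 × 40% = €1,603.20. Member owes €2,895.20 (running OOP €2,895.20). Insurer: €5,300 − €2,895.20 = €2,404.80.
Claim 2 — €311: deductible met; 40% of €311 = €124.40. Member owes €124.40 (running OOP €3,019.60). Insurer: €311 − €124.40 = €186.60.
Claim 3 — €7,043: deductible met; 40% of €7,043 = €2,817.20. Cost to member: €2,817.20. OOP to date €5,836.80. Plan pays €7,043 − €2,817.20 = €4,225.80.
Claim 4 — €4,860: deductible already satisfied, so member's share is 40% × €4,860 = €1,944. Adding that to €5,836.80 gives €7,780.80, past the €5,900 cap; member pays only €5,900 − €5,836.80 = €63.20. Plan pays €4,860 − €63.20 = €4,796.80.
Insurer total: €2,404.80 + €186.60 + €4,225.80 + €4,796.80 = €11,614.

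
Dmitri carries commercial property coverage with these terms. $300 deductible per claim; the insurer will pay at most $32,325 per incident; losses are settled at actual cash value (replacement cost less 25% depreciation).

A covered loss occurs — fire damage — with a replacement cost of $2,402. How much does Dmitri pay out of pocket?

$900.50

Depreciate 25%: the covered value is $2,402 × 0.75 = $1,801.50.
After the deductible, $1,801.50 − $300 = $1,501.50 remains.
That's under the $32,325 cap, so the insurer reimburses the full $1,501.50.
Out of pocket: $2,402 − $1,501.50 = $900.50.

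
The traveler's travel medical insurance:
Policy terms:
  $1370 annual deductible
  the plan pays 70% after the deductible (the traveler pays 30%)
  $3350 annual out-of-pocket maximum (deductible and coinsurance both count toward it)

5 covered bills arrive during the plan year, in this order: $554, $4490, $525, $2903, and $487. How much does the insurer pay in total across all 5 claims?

#1 ($554): entire amount goes to the deductible. Traveler pays $554; OOP now $554. Insurer: $554 − $554 = $0.
#2 ($4490): $816 to deductible, leaving $3674; coinsurance $3674 × 30% = $1102.20. Traveler pays $1918.20; OOP now $2472.20. Insurer: $4490 − $1918.20 = $2571.80.
#3 ($525): 30% coinsurance on $525 = $157.50. Cost to traveler: $157.50. OOP to date $2629.70. Plan pays $525 − $157.50 = $367.50.
#4 ($2903): deductible already satisfied, so traveler's share is 30% × $2903 = $870.90. OOP would hit $3500.60 > $3350, so the cap limits the traveler to $3350 − $2629.70 = $720.30. Plan pays $2903 − $720.30 = $2182.70.
#5 ($487): deductible already satisfied, so traveler's share is 30% × $487 = $146.10. That would push OOP to $3496.10, over the $3350 cap, so traveler pays $3350 − $3350 = $0. Insurer: $487 − $0 = $487.
Insurer total = bills − traveler's total = $8959 − $3350 = $5609.

$5609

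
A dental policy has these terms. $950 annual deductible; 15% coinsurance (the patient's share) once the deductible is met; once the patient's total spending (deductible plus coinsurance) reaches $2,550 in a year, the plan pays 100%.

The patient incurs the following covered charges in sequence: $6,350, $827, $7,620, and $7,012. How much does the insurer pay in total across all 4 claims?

$19,259

Claim 1 ($6,350): $950 finishes the deductible; $5,400 goes to coinsurance; 15% of $5,400 = $810. Cost to patient: $1,760. OOP to date $1,760. Plan pays $6,350 − $1,760 = $4,590.
Claim 2 ($827): 15% coinsurance on $827 = $124.05. Patient pays $124.05; OOP now $1,884.05. Plan pays $827 − $124.05 = $702.95.
Claim 3 ($7,620): deductible already satisfied, so patient's share is 15% × $7,620 = $1,143. That would push OOP to $3,027.05, over the $2,550 cap, so patient pays $2,550 − $1,884.05 = $665.95. Plan pays $7,620 − $665.95 = $6,954.05.
Claim 4 ($7,012): 15% coinsurance on $7,012 = $1,051.80. Adding that to $2,550 gives $3,601.80, past the $2,550 cap; patient pays only $2,550 − $2,550 = $0. Plan pays $7,012 − $0 = $7,012.
Insurer total = bills − patient's total = $21,809 − $2,550 = $19,259.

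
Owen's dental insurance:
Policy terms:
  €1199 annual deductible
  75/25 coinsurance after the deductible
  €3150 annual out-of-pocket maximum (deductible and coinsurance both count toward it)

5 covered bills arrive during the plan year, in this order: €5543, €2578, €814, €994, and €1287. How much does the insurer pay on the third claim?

Claim 1 (€5543): deductible takes €1199, €4344 remains; patient's 25% is €1086. Patient pays €2285; OOP now €2285. Insurer: €5543 − €2285 = €3258.
Claim 2 (€2578): 25% coinsurance on €2578 = €644.50. Cost to patient: €644.50. OOP to date €2929.50. Insurer: €2578 − €644.50 = €1933.50.
Claim 3 (€814): deductible met; 25% of €814 = €203.50. Patient pays €203.50; OOP now €3133. Plan pays €814 − €203.50 = €610.50.

€610.50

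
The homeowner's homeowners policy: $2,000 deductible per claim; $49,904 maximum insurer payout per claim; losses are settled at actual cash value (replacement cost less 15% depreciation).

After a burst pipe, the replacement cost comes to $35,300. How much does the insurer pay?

$28,005

At 15% depreciation, ACV = $35,300 − $5,295 = $30,005.
Subtract the deductible: $30,005 − $2,000 = $28,005.
$28,005 is within the $49,904 limit, so the insurer pays $28,005.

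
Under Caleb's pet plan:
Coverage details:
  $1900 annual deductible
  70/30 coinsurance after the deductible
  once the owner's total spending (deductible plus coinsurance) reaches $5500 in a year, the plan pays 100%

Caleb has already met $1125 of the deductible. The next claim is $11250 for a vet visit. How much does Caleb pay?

$3917.50

Remaining deductible: $1900 − $1125 = $775.
The remaining $10475 (= $11250 − $775) moves to coinsurance.
30% of $10475 = $3142.50 falls to the owner.
So the owner owes $775 + $3142.50 = $3917.50 before any cap.
Cumulative spending $1125 + $3917.50 = $5042.50 stays under the $5500 maximum.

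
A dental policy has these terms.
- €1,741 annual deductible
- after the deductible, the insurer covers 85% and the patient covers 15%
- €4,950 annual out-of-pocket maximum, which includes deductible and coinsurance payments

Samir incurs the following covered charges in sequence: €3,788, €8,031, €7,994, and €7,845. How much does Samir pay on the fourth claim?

€498.20

Claim 1 (€3,788): deductible takes €1,741, €2,047 remains; patient's 15% is €307.05. Patient owes €2,048.05 (running OOP €2,048.05).
Claim 2 (€8,031): deductible met; 15% of €8,031 = €1,204.65. Patient owes €1,204.65 (running OOP €3,252.70).
Claim 3 (€7,994): 15% coinsurance on €7,994 = €1,199.10. Patient pays €1,199.10; OOP now €4,451.80.
Claim 4 (€7,845): deductible met; 15% of €7,845 = €1,176.75. That would push OOP to €5,628.55, over the €4,950 cap, so patient pays €4,950 − €4,451.80 = €498.20.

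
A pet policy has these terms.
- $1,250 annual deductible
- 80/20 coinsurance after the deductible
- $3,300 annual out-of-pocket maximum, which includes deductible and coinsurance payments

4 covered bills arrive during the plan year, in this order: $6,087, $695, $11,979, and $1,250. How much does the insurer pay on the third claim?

Claim 1 — $6,087: deductible takes $1,250, $4,837 remains; coinsurance $4,837 × 20% = $967.40. Owner pays $2,217.40; OOP now $2,217.40. Plan pays $6,087 − $2,217.40 = $3,869.60.
Claim 2 — $695: deductible met; 20% of $695 = $139. Owner owes $139 (running OOP $2,356.40). Insurer: $695 − $139 = $556.
Claim 3 — $11,979: deductible already satisfied, so owner's share is 20% × $11,979 = $2,395.80. Adding that to $2,356.40 gives $4,752.20, past the $3,300 cap; owner pays only $3,300 − $2,356.40 = $943.60. Insurer: $11,979 − $943.60 = $11,035.40.

$11,035.40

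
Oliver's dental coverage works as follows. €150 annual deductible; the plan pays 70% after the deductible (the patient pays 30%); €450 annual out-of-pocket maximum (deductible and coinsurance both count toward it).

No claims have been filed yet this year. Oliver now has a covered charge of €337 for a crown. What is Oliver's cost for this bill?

€206.10

The full €150 deductible is still open; €150 of this bill applies to it.
The remaining €187 (= €337 − €150) moves to coinsurance.
Patient's 30% share of €187 is €56.10.
Patient responsibility before any cap: €150 + €56.10 = €206.10.
Cumulative spending €0 + €206.10 = €206.10 stays under the €450 maximum.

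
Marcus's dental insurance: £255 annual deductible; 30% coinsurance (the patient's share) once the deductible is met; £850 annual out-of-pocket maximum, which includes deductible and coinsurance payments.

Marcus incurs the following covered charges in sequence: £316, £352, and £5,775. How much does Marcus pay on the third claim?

£471.10

#1 (£316): £255 finishes the deductible; £61 goes to coinsurance; patient's 30% is £18.30. Cost to patient: £273.30. OOP to date £273.30.
#2 (£352): deductible already satisfied, so patient's share is 30% × £352 = £105.60. Cost to patient: £105.60. OOP to date £378.90.
#3 (£5,775): deductible met; 30% of £5,775 = £1,732.50. OOP would hit £2,111.40 > £850, so the cap limits the patient to £850 − £378.90 = £471.10.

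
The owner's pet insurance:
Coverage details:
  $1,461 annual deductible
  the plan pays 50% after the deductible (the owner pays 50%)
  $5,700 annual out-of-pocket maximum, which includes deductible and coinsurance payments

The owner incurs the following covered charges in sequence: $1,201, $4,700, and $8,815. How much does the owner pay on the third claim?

$2,019

Claim 1 — $1,201: all of it applies to the deductible. Owner owes $1,201 (running OOP $1,201).
Claim 2 — $4,700: $260 to deductible, leaving $4,440; coinsurance $4,440 × 50% = $2,220. Owner pays $2,480; OOP now $3,681.
Claim 3 — $8,815: 50% coinsurance on $8,815 = $4,407.50. OOP would hit $8,088.50 > $5,700, so the cap limits the owner to $5,700 − $3,681 = $2,019.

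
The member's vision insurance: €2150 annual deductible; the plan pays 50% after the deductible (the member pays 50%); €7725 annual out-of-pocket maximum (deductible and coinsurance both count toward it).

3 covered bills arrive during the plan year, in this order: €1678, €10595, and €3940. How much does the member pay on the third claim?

Claim 1 — €1678: all of it applies to the deductible. Member pays €1678; OOP now €1678.
Claim 2 — €10595: €472 finishes the deductible; €10123 goes to coinsurance; 50% of €10123 = €5061.50. Member pays €5533.50; OOP now €7211.50.
Claim 3 — €3940: deductible already satisfied, so member's share is 50% × €3940 = €1970. Adding that to €7211.50 gives €9181.50, past the €7725 cap; member pays only €7725 − €7211.50 = €513.50.

€513.50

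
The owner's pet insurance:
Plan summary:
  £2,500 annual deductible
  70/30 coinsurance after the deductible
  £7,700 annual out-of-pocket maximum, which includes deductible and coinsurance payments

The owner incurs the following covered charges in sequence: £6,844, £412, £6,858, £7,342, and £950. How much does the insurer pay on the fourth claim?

Bill 1, £6,844: £2,500 finishes the deductible; £4,344 goes to coinsurance; owner's 30% is £1,303.20. Owner pays £3,803.20; OOP now £3,803.20. Insurer: £6,844 − £3,803.20 = £3,040.80.
Bill 2, £412: 30% coinsurance on £412 = £123.60. Owner owes £123.60 (running OOP £3,926.80). Insurer: £412 − £123.60 = £288.40.
Bill 3, £6,858: 30% coinsurance on £6,858 = £2,057.40. Cost to owner: £2,057.40. OOP to date £5,984.20. Plan pays £6,858 − £2,057.40 = £4,800.60.
Bill 4, £7,342: deductible met; 30% of £7,342 = £2,202.60. OOP would hit £8,186.80 > £7,700, so the cap limits the owner to £7,700 − £5,984.20 = £1,715.80. Insurer: £7,342 − £1,715.80 = £5,626.20.

£5,626.20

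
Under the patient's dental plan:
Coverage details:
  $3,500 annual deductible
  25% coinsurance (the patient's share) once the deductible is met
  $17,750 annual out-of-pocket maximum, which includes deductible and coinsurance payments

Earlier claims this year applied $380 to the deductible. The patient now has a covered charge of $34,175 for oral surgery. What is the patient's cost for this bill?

$10,883.75

Remaining deductible: $3,500 − $380 = $3,120.
That leaves $34,175 − $3,120 = $31,055 for coinsurance.
Patient's 25% share of $31,055 is $7,763.75.
That puts the patient's cost at $3,120 + $7,763.75 = $10,883.75 before any cap.
Cumulative spending $380 + $10,883.75 = $11,263.75 stays under the $17,750 maximum.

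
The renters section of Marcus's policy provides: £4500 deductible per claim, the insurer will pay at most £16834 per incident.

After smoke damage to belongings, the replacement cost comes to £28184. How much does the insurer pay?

£16834

Subtract the deductible: £28184 − £4500 = £23684.
Since £23684 > £16834, the payout is capped at £16834.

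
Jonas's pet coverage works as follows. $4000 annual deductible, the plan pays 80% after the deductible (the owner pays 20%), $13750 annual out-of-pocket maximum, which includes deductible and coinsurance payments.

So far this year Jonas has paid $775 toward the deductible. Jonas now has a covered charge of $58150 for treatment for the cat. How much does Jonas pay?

$775 of the $4000 deductible is already met, leaving $3225.
That leaves $58150 − $3225 = $54925 for coinsurance.
Coinsurance: $54925 × 20% = $10985.
That puts the owner's cost at $3225 + $10985 = $14210 before any cap.
Adding $14210 to the $775 already spent would give $14985, which exceeds the $13750 cap; the owner pays just $13750 − $775 = $12975.

$12975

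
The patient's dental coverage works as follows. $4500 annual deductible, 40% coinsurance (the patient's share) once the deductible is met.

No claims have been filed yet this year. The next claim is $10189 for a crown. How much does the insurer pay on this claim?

The full $4500 deductible is still open; $4500 of this bill applies to it.
The remaining $5689 (= $10189 − $4500) moves to coinsurance.
40% of $5689 = $2275.60 falls to the patient.
So the patient owes $4500 + $2275.60 = $6775.60.
The insurer covers the remainder: $10189 − $6775.60 = $3413.40.

$3413.40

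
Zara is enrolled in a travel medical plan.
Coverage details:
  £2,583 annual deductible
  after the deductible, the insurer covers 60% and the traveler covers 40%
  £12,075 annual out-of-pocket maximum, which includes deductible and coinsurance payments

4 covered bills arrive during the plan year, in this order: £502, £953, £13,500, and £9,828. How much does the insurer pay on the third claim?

Claim 1 — £502: entire amount goes to the deductible. Traveler owes £502 (running OOP £502). Insurer: £502 − £502 = £0.
Claim 2 — £953: all of it applies to the deductible. Cost to traveler: £953. OOP to date £1,455. Insurer: £953 − £953 = £0.
Claim 3 — £13,500: deductible takes £1,128, £12,372 remains; coinsurance £12,372 × 40% = £4,948.80. Cost to traveler: £6,076.80. OOP to date £7,531.80. Plan pays £13,500 − £6,076.80 = £7,423.20.

£7,423.20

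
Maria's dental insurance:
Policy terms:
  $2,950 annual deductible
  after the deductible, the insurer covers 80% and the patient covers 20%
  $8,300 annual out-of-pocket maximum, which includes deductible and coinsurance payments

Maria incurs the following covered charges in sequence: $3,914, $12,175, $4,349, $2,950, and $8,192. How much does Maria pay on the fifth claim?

$1,262.40

Bill 1, $3,914: deductible takes $2,950, $964 remains; patient's 20% is $192.80. Patient pays $3,142.80; OOP now $3,142.80.
Bill 2, $12,175: 20% coinsurance on $12,175 = $2,435. Cost to patient: $2,435. OOP to date $5,577.80.
Bill 3, $4,349: deductible met; 20% of $4,349 = $869.80. Patient pays $869.80; OOP now $6,447.60.
Bill 4, $2,950: deductible already satisfied, so patient's share is 20% × $2,950 = $590. Cost to patient: $590. OOP to date $7,037.60.
Bill 5, $8,192: 20% coinsurance on $8,192 = $1,638.40. That would push OOP to $8,676, over the $8,300 cap, so patient pays $8,300 − $7,037.60 = $1,262.40.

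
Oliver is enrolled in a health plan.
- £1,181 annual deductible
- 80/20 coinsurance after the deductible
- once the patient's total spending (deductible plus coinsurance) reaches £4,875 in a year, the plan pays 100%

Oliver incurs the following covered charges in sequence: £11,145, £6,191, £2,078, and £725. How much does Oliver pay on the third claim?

Bill 1, £11,145: £1,181 finishes the deductible; £9,964 goes to coinsurance; 20% of £9,964 = £1,992.80. Patient pays £3,173.80; OOP now £3,173.80.
Bill 2, £6,191: deductible met; 20% of £6,191 = £1,238.20. Patient owes £1,238.20 (running OOP £4,412).
Bill 3, £2,078: deductible met; 20% of £2,078 = £415.60. Patient owes £415.60 (running OOP £4,827.60).

£415.60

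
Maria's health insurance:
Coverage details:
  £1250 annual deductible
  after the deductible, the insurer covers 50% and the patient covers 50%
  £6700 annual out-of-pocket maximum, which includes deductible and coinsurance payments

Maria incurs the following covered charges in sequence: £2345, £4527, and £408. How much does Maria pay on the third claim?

£204

Claim 1 (£2345): £1250 finishes the deductible; £1095 goes to coinsurance; patient's 50% is £547.50. Patient pays £1797.50; OOP now £1797.50.
Claim 2 (£4527): deductible met; 50% of £4527 = £2263.50. Patient pays £2263.50; OOP now £4061.
Claim 3 (£408): deductible already satisfied, so patient's share is 50% × £408 = £204. Patient owes £204 (running OOP £4265).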